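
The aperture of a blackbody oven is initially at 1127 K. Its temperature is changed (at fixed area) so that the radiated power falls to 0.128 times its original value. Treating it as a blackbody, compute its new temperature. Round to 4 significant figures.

T₂ ≈ 674.1 K

P ∝ T⁴, so T₂/T₁ = (P₂/P₁)^(1/4) = (0.128)^(1/4) = 0.598140.
T₂ = 1127 × 0.598140 = 674.1 K.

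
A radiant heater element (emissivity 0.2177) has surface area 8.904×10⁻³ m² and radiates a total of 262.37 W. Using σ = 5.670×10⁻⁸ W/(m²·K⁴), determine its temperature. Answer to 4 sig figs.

Area A = 8.904×10⁻³ m².
P = εσAT⁴ ⇒ T = (P/(εσA))^(1/4) = (262.37/(0.2177×5.670×10⁻⁸×8.904×10⁻³))^(1/4) = 1243 K.

T ≈ 1243 K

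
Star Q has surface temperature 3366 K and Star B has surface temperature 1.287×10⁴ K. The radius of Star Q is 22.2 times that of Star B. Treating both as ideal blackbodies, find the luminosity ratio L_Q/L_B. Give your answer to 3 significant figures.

L ∝ R²T⁴, so L_Q/L_B = (R_Q/R_B)²(T_Q/T_B)⁴ = (22.2)² × (3366/1.287×10⁴)⁴ = 492.84 × 4.67888×10⁻³ = 2.31.

L_Q/L_B ≈ 2.31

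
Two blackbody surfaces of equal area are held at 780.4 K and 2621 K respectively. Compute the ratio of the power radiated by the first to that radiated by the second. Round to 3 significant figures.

With equal areas, P₁/P₂ = (T₁/T₂)⁴ = (780.4/2621)⁴ = 7.86×10⁻³.

P₁/P₂ ≈ 7.86×10⁻³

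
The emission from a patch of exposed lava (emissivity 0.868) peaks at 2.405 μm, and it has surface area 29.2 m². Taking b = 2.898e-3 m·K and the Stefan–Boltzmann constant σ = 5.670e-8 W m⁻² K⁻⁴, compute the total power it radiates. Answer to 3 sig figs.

Wien's law: T = b/λ_max = 2.898×10⁻³/2.405×10⁻⁶ = 1204.99 K.
Area A = 29.2 m².
Then P = εσAT⁴ = 0.868×5.670×10⁻⁸×29.2×(1204.99)⁴ = 3.03×10⁶ W.

P ≈ 3.03×10⁶ W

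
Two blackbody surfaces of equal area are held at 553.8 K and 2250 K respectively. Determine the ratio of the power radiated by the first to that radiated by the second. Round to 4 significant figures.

With equal areas, P₁/P₂ = (T₁/T₂)⁴ = (553.8/2250)⁴ = 3.670×10⁻³.

P₁/P₂ ≈ 3.670×10⁻³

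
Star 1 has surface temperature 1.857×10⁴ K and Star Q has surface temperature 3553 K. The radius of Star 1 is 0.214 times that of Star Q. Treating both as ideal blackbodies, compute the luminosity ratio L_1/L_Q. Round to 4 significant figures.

L ∝ R²T⁴, so L_1/L_Q = (R_1/R_Q)²(T_1/T_Q)⁴ = (0.214)² × (1.857×10⁴/3553)⁴ = 0.045796 × 746.220 = 34.17.

L_1/L_Q ≈ 34.17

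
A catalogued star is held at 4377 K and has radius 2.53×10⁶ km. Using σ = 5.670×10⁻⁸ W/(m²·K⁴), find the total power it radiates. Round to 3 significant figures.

Surface area A = 4πR² = 4π(2.53×10⁹ m)² = 8.04361×10¹⁹ m².
P = σAT⁴ = 5.670×10⁻⁸ × 8.04361×10¹⁹ × (4377)⁴ = 1.67×10²⁷ W.

P ≈ 1.67×10²⁷ W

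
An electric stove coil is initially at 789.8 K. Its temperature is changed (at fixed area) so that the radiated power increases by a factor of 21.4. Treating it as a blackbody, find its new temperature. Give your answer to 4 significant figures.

P ∝ T⁴, so T₂/T₁ = (P₂/P₁)^(1/4) = (21.4)^(1/4) = 2.15082.
T₂ = 789.8 × 2.15082 = 1699 K.

T₂ ≈ 1699 K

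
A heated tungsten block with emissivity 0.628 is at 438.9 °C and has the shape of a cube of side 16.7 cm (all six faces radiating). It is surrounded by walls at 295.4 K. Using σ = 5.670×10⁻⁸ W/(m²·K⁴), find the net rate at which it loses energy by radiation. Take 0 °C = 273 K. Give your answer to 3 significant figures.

T = 438.9 °C + 273 = 711.9 K.
Area A = 6s² = 6×(0.167 m)² = 0.167334 m².
Net radiated power P_net = εσA(T⁴ − T₀⁴) = 0.628×5.670×10⁻⁸×0.167334×(711.9⁴ − 295.4⁴).
T⁴ − T₀⁴ = 2.56848×10¹¹ − 7.61451×10⁹ = 2.49233×10¹¹ K⁴, so P_net = 1.49×10³ W.

Net loss ≈ 1.49×10³ W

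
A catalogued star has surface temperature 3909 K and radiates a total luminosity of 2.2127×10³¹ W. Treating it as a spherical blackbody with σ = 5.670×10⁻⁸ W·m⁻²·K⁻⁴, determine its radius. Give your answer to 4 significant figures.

L = 4πR²σT⁴ ⇒ R = √(L/(4πσT⁴)).
σT⁴ = 1.32387×10⁷ W/m², so R = √(2.2127×10³¹/(4π×1.32387×10⁷)) = 3.647×10¹¹ m.

R ≈ 3.647×10¹¹ m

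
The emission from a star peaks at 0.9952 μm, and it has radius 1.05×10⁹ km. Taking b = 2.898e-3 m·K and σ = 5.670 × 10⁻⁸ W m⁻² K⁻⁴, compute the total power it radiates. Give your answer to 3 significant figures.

Wien's law: T = b/λ_max = 2.898×10⁻³/9.952×10⁻⁷ = 2911.98 K.
Surface area A = 4πR² = 4π(1.05×10¹² m)² = 1.38544×10²⁵ m².
Then P = σAT⁴ = 5.670×10⁻⁸×1.38544×10²⁵×(2911.98)⁴ = 5.65×10³¹ W.

P ≈ 5.65×10³¹ W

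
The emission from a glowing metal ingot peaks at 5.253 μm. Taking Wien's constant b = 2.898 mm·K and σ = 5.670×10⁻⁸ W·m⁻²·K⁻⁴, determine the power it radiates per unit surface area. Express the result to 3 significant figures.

I ≈ 5.25×10³ W/m²

Wien's law: T = b/λ_max = 2.898×10⁻³/5.253×10⁻⁶ = 551.685 K.
Then I = σT⁴ = 5.670×10⁻⁸×(551.685)⁴ = 5.25×10³ W/m².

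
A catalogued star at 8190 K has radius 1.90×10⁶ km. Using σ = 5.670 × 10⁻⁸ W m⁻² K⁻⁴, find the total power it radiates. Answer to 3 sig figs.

Surface area A = 4πR² = 4π(1.90×10⁹ m)² = 4.53646×10¹⁹ m².
P = σAT⁴ = 5.670×10⁻⁸ × 4.53646×10¹⁹ × (8190)⁴ = 1.16×10²⁸ W.

P ≈ 1.16×10²⁸ W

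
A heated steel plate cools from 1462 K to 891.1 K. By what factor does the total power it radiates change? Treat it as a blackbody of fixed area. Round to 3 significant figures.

P ∝ T⁴, so P₂/P₁ = (T₂/T₁)⁴ = (891.1/1462)⁴ = (0.609508)⁴ = 0.138.

P₂/P₁ ≈ 0.138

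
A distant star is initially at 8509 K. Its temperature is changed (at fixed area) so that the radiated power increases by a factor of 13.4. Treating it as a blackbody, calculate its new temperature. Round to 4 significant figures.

T₂ ≈ 1.628×10⁴ K

P ∝ T⁴, so T₂/T₁ = (P₂/P₁)^(1/4) = (13.4)^(1/4) = 1.91327.
T₂ = 8509 × 1.91327 = 1.628×10⁴ K.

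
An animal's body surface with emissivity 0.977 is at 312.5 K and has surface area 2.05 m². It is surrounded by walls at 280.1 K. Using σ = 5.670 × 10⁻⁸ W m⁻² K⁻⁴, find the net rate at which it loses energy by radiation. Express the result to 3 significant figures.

Area A = 2.05 m².
Net radiated power P_net = εσA(T⁴ − T₀⁴) = 0.977×5.670×10⁻⁸×2.05×(312.5⁴ − 280.1⁴).
T⁴ − T₀⁴ = 9.53674×10⁹ − 6.15535×10⁹ = 3.38139×10⁹ K⁴, so P_net = 384 W.

Net loss ≈ 384 W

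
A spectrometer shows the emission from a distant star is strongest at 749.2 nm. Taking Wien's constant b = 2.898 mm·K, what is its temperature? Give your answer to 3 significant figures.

T ≈ 3.87×10³ K

Wien's law gives T = b/λ_max = (2.898×10⁻³ m·K)/(7.492×10⁻⁷ m) = 3.87×10³ K.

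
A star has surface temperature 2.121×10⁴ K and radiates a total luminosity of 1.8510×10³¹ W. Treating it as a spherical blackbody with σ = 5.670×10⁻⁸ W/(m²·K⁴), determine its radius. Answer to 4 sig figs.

R ≈ 1.133×10¹⁰ m

L = 4πR²σT⁴ ⇒ R = √(L/(4πσT⁴)).
σT⁴ = 1.14748×10¹⁰ W/m², so R = √(1.8510×10³¹/(4π×1.14748×10¹⁰)) = 1.133×10¹⁰ m.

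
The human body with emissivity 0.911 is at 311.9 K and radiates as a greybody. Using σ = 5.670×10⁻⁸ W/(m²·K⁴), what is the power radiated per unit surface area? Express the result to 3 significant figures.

I ≈ 489 W/m²

Stefan–Boltzmann: I = εσT⁴ = 0.911 × 5.670×10⁻⁸ × (311.9)⁴ = 489 W/m².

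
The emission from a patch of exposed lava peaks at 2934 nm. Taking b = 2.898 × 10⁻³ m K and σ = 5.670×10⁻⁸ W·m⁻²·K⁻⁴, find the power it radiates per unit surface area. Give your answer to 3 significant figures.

Wien's law: T = b/λ_max = 2.898×10⁻³/2.934×10⁻⁶ = 987.730 K.
Then I = σT⁴ = 5.670×10⁻⁸×(987.730)⁴ = 5.40×10⁴ W/m².

I ≈ 5.40×10⁴ W/m²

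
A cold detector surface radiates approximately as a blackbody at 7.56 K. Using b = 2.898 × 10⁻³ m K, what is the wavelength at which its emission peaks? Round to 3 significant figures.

Wien's displacement law: λ_max = b/T = (2.898×10⁻³ m·K)/(7.56 K) = 3.833×10⁻⁴ m.
That is 0.383 mm, in the infrared range.

λ_max ≈ 0.383 mm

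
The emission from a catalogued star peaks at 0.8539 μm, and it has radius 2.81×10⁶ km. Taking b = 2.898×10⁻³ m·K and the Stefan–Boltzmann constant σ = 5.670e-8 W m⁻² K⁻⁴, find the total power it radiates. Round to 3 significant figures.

Wien's law: T = b/λ_max = 2.898×10⁻³/8.539×10⁻⁷ = 3393.84 K.
Surface area A = 4πR² = 4π(2.81×10⁹ m)² = 9.92253×10¹⁹ m².
Then P = σAT⁴ = 5.670×10⁻⁸×9.92253×10¹⁹×(3393.84)⁴ = 7.46×10²⁶ W.

P ≈ 7.46×10²⁶ W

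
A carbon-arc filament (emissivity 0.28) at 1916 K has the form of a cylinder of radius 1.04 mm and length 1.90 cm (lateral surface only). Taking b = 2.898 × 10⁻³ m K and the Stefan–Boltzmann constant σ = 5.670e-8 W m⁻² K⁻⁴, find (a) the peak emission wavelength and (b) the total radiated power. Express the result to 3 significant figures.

λ_max ≈ 1.51 μm; P ≈ 26.6 W

(a) λ_max = b/T = 2.898×10⁻³/1916 = 1.513×10⁻⁶ m = 1.51 μm.
Lateral area A = 2πrL = 2π×1.04×10⁻³×0.0190 = 1.24156×10⁻⁴ m².
(b) P = εσAT⁴ = 0.28×5.670×10⁻⁸×1.24156×10⁻⁴×(1916)⁴ = 26.6 W.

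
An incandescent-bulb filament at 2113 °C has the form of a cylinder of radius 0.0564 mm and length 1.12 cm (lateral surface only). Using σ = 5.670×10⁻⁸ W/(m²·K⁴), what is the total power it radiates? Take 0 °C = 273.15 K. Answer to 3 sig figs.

T = 2113 °C + 273.15 = 2386.15 K.
Lateral area A = 2πrL = 2π×5.64×10⁻⁵×0.0112 = 3.96896×10⁻⁶ m².
P = σAT⁴ = 5.670×10⁻⁸ × 3.96896×10⁻⁶ × (2386.15)⁴ = 7.30 W.

P ≈ 7.30 W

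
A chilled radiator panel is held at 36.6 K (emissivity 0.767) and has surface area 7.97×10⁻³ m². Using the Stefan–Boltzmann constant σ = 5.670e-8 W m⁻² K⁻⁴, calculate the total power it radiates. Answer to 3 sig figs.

Area A = 7.97×10⁻³ m².
P = εσAT⁴ = 0.767 × 5.670×10⁻⁸ × 7.97×10⁻³ × (36.6)⁴ = 6.22×10⁻⁴ W.

P ≈ 6.22×10⁻⁴ W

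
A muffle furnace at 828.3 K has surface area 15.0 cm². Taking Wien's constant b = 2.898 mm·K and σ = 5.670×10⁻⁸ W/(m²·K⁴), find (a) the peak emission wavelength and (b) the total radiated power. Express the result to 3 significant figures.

λ_max ≈ 3.50 μm; P ≈ 40.0 W

(a) λ_max = b/T = 2.898×10⁻³/828.3 = 3.499×10⁻⁶ m = 3.50 μm.
Area A = 15.0 cm² = 1.50×10⁻³ m².
(b) P = σAT⁴ = 5.670×10⁻⁸×1.50×10⁻³×(828.3)⁴ = 40.0 W.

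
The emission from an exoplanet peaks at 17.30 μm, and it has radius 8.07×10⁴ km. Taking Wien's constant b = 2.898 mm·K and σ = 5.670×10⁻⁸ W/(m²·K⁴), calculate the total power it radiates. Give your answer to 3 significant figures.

P ≈ 3.65×10¹⁸ W

Wien's law: T = b/λ_max = 2.898×10⁻³/1.730×10⁻⁵ = 167.514 K.
Surface area A = 4πR² = 4π(8.07×10⁷ m)² = 8.18384×10¹⁶ m².
Then P = σAT⁴ = 5.670×10⁻⁸×8.18384×10¹⁶×(167.514)⁴ = 3.65×10¹⁸ W.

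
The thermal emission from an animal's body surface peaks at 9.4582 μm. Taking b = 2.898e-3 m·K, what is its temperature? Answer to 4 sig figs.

Wien's law gives T = b/λ_max = (2.898×10⁻³ m·K)/(9.4582×10⁻⁶ m) = 306.4 K.

T ≈ 306.4 K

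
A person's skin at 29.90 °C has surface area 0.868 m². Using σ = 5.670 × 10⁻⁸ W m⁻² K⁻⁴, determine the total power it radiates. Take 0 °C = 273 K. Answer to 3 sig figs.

P ≈ 414 W

T = 29.90 °C + 273 = 302.90 K.
Area A = 0.868 m².
P = σAT⁴ = 5.670×10⁻⁸ × 0.868 × (302.90)⁴ = 414 W.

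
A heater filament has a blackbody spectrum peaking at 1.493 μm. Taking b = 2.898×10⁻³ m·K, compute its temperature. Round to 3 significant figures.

Wien's law gives T = b/λ_max = (2.898×10⁻³ m·K)/(1.493×10⁻⁶ m) = 1.94×10³ K.

T ≈ 1.94×10³ K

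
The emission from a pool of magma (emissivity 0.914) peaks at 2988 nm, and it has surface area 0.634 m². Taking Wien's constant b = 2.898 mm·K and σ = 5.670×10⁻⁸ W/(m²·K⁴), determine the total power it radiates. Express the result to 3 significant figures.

Wien's law: T = b/λ_max = 2.898×10⁻³/2.988×10⁻⁶ = 969.880 K.
Area A = 0.634 m².
Then P = εσAT⁴ = 0.914×5.670×10⁻⁸×0.634×(969.880)⁴ = 2.91×10⁴ W.

P ≈ 2.91×10⁴ W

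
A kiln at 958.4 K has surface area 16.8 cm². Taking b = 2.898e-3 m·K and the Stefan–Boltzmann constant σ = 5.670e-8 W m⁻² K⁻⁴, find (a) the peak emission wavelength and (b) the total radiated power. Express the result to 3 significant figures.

λ_max ≈ 3.02 μm; P ≈ 80.4 W

(a) λ_max = b/T = 2.898×10⁻³/958.4 = 3.024×10⁻⁶ m = 3.02 μm.
Area A = 16.8 cm² = 1.68×10⁻³ m².
(b) P = σAT⁴ = 5.670×10⁻⁸×1.68×10⁻³×(958.4)⁴ = 80.4 W.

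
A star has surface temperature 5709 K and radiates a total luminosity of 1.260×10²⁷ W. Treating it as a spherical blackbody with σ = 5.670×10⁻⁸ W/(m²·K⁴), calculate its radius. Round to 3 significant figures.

L = 4πR²σT⁴ ⇒ R = √(L/(4πσT⁴)).
σT⁴ = 6.02314×10⁷ W/m², so R = √(1.260×10²⁷/(4π×6.02314×10⁷)) = 1.29×10⁹ m.

R ≈ 1.29×10⁹ m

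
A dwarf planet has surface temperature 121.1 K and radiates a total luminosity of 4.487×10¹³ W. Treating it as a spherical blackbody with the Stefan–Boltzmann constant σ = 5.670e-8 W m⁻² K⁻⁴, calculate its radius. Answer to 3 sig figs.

L = 4πR²σT⁴ ⇒ R = √(L/(4πσT⁴)).
σT⁴ = 12.1944 W/m², so R = √(4.487×10¹³/(4π×12.1944)) = 5.41×10⁵ m.

R ≈ 5.41×10⁵ m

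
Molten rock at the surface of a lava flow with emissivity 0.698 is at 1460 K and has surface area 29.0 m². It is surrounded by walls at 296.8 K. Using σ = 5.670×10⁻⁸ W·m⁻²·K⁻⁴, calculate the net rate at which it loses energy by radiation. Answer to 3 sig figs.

Net loss ≈ 5.21×10⁶ W

Area A = 29.0 m².
Net radiated power P_net = εσA(T⁴ − T₀⁴) = 0.698×5.670×10⁻⁸×29.0×(1460⁴ − 296.8⁴).
T⁴ − T₀⁴ = 4.54372×10¹² − 7.75989×10⁹ = 4.53596×10¹² K⁴, so P_net = 5.21×10⁶ W.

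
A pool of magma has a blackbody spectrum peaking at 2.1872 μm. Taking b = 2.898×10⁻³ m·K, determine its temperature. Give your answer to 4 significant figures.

T ≈ 1325 K

Wien's law gives T = b/λ_max = (2.898×10⁻³ m·K)/(2.1872×10⁻⁶ m) = 1325 K.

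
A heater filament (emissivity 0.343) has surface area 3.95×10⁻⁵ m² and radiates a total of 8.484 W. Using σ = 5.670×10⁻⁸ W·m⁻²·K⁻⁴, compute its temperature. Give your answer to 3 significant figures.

T ≈ 1.82×10³ K

Area A = 3.95×10⁻⁵ m².
P = εσAT⁴ ⇒ T = (P/(εσA))^(1/4) = (8.484/(0.343×5.670×10⁻⁸×3.95×10⁻⁵))^(1/4) = 1.82×10³ K.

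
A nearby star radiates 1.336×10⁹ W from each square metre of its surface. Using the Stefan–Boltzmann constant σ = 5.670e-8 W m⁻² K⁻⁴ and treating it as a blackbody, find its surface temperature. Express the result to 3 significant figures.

T ≈ 1.24×10⁴ K

I = σT⁴, so T = (I/σ)^(1/4) = (1.336×10⁹/(5.670×10⁻⁸))^(1/4) = 1.24×10⁴ K.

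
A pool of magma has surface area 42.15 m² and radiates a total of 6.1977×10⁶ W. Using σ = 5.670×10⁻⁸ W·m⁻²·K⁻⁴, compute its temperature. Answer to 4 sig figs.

T ≈ 1269 K

Area A = 42.15 m².
P = σAT⁴ ⇒ T = (P/(σA))^(1/4) = (6.1977×10⁶/(5.670×10⁻⁸×42.15))^(1/4) = 1269 K.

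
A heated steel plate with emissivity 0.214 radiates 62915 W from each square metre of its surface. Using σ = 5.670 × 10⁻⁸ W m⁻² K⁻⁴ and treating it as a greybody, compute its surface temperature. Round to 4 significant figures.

I = εσT⁴, so T = (I/εσ)^(1/4) = (62915/(0.214×5.670×10⁻⁸))^(1/4) = 1509 K.

T ≈ 1509 K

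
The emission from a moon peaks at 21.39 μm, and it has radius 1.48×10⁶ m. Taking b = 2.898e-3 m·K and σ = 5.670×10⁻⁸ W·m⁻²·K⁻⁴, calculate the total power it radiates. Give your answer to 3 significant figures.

Wien's law: T = b/λ_max = 2.898×10⁻³/2.139×10⁻⁵ = 135.484 K.
Surface area A = 4πR² = 4π(1.48×10⁶ m)² = 2.75254×10¹³ m².
Then P = σAT⁴ = 5.670×10⁻⁸×2.75254×10¹³×(135.484)⁴ = 5.26×10¹⁴ W.

P ≈ 5.26×10¹⁴ W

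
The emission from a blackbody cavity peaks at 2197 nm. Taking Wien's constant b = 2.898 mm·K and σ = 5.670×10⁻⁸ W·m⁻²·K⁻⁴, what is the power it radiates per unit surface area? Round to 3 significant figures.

Wien's law: T = b/λ_max = 2.898×10⁻³/2.197×10⁻⁶ = 1319.07 K.
Then I = σT⁴ = 5.670×10⁻⁸×(1319.07)⁴ = 1.72×10⁵ W/m².

I ≈ 1.72×10⁵ W/m²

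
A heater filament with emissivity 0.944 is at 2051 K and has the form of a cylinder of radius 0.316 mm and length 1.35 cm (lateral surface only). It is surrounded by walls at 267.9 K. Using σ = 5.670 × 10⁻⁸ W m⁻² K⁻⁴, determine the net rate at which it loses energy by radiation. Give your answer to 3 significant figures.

Net loss ≈ 25.4 W

Lateral area A = 2πrL = 2π×3.16×10⁻⁴×0.0135 = 2.68041×10⁻⁵ m².
Net radiated power P_net = εσA(T⁴ − T₀⁴) = 0.944×5.670×10⁻⁸×2.68041×10⁻⁵×(2051⁴ − 267.9⁴).
T⁴ − T₀⁴ = 1.76955×10¹³ − 5.15099×10⁹ = 1.76903×10¹³ K⁴, so P_net = 25.4 W.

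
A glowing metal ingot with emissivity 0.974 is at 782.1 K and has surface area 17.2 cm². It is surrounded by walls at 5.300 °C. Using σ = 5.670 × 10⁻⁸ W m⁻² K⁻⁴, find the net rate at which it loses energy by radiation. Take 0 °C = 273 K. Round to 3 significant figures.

Net loss ≈ 35.0 W

Surroundings: T = 5.300 °C + 273 = 278.300 K.
Area A = 17.2 cm² = 1.72×10⁻³ m².
Net radiated power P_net = εσA(T⁴ − T₀⁴) = 0.974×5.670×10⁻⁸×1.72×10⁻³×(782.1⁴ − 278.300⁴).
T⁴ − T₀⁴ = 3.74153×10¹¹ − 5.99864×10⁹ = 3.68154×10¹¹ K⁴, so P_net = 35.0 W.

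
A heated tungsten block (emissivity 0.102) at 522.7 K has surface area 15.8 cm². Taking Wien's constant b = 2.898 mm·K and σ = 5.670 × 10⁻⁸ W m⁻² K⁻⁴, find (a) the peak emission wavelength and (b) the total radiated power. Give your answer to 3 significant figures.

(a) λ_max = b/T = 2.898×10⁻³/522.7 = 5.544×10⁻⁶ m = 5.54 μm.
Area A = 15.8 cm² = 1.58×10⁻³ m².
(b) P = εσAT⁴ = 0.102×5.670×10⁻⁸×1.58×10⁻³×(522.7)⁴ = 0.682 W.

λ_max ≈ 5.54 μm; P ≈ 0.682 W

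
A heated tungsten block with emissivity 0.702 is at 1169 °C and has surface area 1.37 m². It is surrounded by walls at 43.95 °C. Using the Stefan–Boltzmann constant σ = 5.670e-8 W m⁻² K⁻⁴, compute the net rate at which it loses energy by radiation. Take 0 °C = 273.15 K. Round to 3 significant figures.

Net loss ≈ 2.35×10⁵ W

T = 1169 °C + 273.15 = 1442.15 K.
Surroundings: T = 43.95 °C + 273.15 = 317.10 K.
Area A = 1.37 m².
Net radiated power P_net = εσA(T⁴ − T₀⁴) = 0.702×5.670×10⁻⁸×1.37×(1442.15⁴ − 317.10⁴).
T⁴ − T₀⁴ = 4.32555×10¹² − 1.01108×10¹⁰ = 4.31544×10¹² K⁴, so P_net = 2.35×10⁵ W.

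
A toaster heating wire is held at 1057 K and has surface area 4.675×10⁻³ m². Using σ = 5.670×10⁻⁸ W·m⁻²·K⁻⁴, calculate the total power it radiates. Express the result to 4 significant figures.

Area A = 4.675×10⁻³ m².
P = σAT⁴ = 5.670×10⁻⁸ × 4.675×10⁻³ × (1057)⁴ = 330.9 W.

P ≈ 330.9 W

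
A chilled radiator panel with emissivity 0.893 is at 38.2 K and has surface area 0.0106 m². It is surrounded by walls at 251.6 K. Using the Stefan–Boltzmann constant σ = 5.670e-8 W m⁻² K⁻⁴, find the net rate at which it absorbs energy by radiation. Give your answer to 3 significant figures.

Area A = 0.0106 m².
Net radiated power P_net = εσA(T⁴ − T₀⁴) = 0.893×5.670×10⁻⁸×0.0106×(38.2⁴ − 251.6⁴).
T⁴ − T₀⁴ = 2.12938×10⁶ − 4.00721×10⁹ = -4.00508×10⁹ K⁴, so P_net = -2.15 W — negative, meaning a net gain of 2.15 W.

Net gain ≈ 2.15 W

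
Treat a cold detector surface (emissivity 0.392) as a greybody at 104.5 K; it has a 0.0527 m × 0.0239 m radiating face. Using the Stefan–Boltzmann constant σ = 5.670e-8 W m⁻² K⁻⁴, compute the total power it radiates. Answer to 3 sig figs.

P ≈ 3.34×10⁻³ W

Area A = 0.0527 × 0.0239 = 1.25953×10⁻³ m².
P = εσAT⁴ = 0.392 × 5.670×10⁻⁸ × 1.25953×10⁻³ × (104.5)⁴ = 3.34×10⁻³ W.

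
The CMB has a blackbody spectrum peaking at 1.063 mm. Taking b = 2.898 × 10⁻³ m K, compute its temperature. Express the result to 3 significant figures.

Wien's law gives T = b/λ_max = (2.898×10⁻³ m·K)/(1.063×10⁻³ m) = 2.73 K.

T ≈ 2.73 K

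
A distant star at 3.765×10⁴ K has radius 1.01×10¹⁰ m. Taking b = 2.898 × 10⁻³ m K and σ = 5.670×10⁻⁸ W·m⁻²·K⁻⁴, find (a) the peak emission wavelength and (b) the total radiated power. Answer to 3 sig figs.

λ_max ≈ 77.0 nm; P ≈ 1.46×10³² W

(a) λ_max = b/T = 2.898×10⁻³/3.765×10⁴ = 7.697×10⁻⁸ m = 77.0 nm.
Surface area A = 4πR² = 4π(1.01×10¹⁰ m)² = 1.28190×10²¹ m².
(b) P = σAT⁴ = 5.670×10⁻⁸×1.28190×10²¹×(3.765×10⁴)⁴ = 1.46×10³² W.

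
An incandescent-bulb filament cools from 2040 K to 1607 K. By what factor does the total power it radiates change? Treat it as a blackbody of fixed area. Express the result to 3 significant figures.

P ∝ T⁴, so P₂/P₁ = (T₂/T₁)⁴ = (1607/2040)⁴ = (0.787745)⁴ = 0.385.

P₂/P₁ ≈ 0.385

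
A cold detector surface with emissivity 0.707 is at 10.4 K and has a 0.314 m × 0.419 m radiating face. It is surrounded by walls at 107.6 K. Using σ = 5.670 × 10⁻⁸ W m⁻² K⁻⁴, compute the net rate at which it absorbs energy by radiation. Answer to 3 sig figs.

Net gain ≈ 0.707 W

Area A = 0.314 × 0.419 = 0.131566 m².
Net radiated power P_net = εσA(T⁴ − T₀⁴) = 0.707×5.670×10⁻⁸×0.131566×(10.4⁴ − 107.6⁴).
T⁴ − T₀⁴ = 11698.6 − 1.34045×10⁸ = -1.34033×10⁸ K⁴, so P_net = -0.707 W — negative, meaning a net gain of 0.707 W.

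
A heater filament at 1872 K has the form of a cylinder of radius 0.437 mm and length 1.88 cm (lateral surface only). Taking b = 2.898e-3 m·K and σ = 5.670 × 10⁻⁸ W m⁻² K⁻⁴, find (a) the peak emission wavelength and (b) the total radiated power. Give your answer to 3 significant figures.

λ_max ≈ 1.55×10³ nm; P ≈ 35.9 W

(a) λ_max = b/T = 2.898×10⁻³/1872 = 1.548×10⁻⁶ m = 1.55×10³ nm.
Lateral area A = 2πrL = 2π×4.37×10⁻⁴×0.0188 = 5.16201×10⁻⁵ m².
(b) P = σAT⁴ = 5.670×10⁻⁸×5.16201×10⁻⁵×(1872)⁴ = 35.9 W.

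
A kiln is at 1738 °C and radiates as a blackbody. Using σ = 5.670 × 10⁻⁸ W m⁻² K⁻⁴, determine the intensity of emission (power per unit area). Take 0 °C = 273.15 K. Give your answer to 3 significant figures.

T = 1738 °C + 273.15 = 2011.15 K.
Stefan–Boltzmann: I = σT⁴ = 5.670×10⁻⁸ × (2011.15)⁴ = 9.28×10⁵ W/m².

I ≈ 9.28×10⁵ W/m²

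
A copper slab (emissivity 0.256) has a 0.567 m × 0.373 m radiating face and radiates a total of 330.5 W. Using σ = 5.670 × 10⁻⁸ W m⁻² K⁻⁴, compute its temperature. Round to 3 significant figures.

T ≈ 573 K

Area A = 0.567 × 0.373 = 0.211491 m².
P = εσAT⁴ ⇒ T = (P/(εσA))^(1/4) = (330.5/(0.256×5.670×10⁻⁸×0.211491))^(1/4) = 573 K.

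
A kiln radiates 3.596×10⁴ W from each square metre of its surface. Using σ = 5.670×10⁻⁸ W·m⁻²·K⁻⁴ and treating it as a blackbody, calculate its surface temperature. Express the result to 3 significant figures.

T ≈ 892 K

I = σT⁴, so T = (I/σ)^(1/4) = (3.596×10⁴/(5.670×10⁻⁸))^(1/4) = 892 K.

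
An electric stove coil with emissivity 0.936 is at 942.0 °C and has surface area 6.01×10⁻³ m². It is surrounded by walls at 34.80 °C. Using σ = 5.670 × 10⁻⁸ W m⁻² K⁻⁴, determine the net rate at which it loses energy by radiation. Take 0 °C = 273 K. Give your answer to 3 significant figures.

T = 942.0 °C + 273 = 1215.0 K.
Surroundings: T = 34.80 °C + 273 = 307.80 K.
Area A = 6.01×10⁻³ m².
Net radiated power P_net = εσA(T⁴ − T₀⁴) = 0.936×5.670×10⁻⁸×6.01×10⁻³×(1215.0⁴ − 307.80⁴).
T⁴ − T₀⁴ = 2.17924×10¹² − 8.97583×10⁹ = 2.17026×10¹² K⁴, so P_net = 692 W.

Net loss ≈ 692 W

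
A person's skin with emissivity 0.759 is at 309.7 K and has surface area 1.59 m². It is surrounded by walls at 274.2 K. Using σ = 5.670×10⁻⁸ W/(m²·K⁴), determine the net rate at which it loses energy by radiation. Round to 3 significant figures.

Area A = 1.59 m².
Net radiated power P_net = εσA(T⁴ − T₀⁴) = 0.759×5.670×10⁻⁸×1.59×(309.7⁴ − 274.2⁴).
T⁴ − T₀⁴ = 9.19951×10⁹ − 5.65288×10⁹ = 3.54663×10⁹ K⁴, so P_net = 243 W.

Net loss ≈ 243 W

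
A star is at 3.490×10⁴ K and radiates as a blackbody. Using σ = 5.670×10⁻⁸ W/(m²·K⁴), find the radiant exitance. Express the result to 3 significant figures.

I ≈ 8.41×10¹⁰ W/m²

Stefan–Boltzmann: I = σT⁴ = 5.670×10⁻⁸ × (3.490×10⁴)⁴ = 8.41×10¹⁰ W/m².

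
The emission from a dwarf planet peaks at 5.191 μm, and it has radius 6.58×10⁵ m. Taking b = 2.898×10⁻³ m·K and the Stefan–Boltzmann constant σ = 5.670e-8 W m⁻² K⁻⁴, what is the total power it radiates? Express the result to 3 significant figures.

P ≈ 3.00×10¹⁶ W

Wien's law: T = b/λ_max = 2.898×10⁻³/5.191×10⁻⁶ = 558.274 K.
Surface area A = 4πR² = 4π(6.58×10⁵ m)² = 5.44079×10¹² m².
Then P = σAT⁴ = 5.670×10⁻⁸×5.44079×10¹²×(558.274)⁴ = 3.00×10¹⁶ W.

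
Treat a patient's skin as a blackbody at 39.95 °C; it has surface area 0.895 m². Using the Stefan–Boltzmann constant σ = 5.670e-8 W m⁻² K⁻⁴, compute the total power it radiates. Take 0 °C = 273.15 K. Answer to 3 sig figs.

P ≈ 488 W

T = 39.95 °C + 273.15 = 313.10 K.
Area A = 0.895 m².
P = σAT⁴ = 5.670×10⁻⁸ × 0.895 × (313.10)⁴ = 488 W.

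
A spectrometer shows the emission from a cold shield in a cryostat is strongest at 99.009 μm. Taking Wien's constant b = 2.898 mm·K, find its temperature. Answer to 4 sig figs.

Wien's law gives T = b/λ_max = (2.898×10⁻³ m·K)/(9.9009×10⁻⁵ m) = 29.27 K.

T ≈ 29.27 K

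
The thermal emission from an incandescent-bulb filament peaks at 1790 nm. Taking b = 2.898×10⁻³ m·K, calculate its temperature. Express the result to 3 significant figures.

T ≈ 1.62×10³ K

Wien's law gives T = b/λ_max = (2.898×10⁻³ m·K)/(1.790×10⁻⁶ m) = 1.62×10³ K.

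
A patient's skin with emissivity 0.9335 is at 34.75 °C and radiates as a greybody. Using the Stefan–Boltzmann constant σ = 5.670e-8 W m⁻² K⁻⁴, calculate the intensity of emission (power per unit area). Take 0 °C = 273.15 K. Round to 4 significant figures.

T = 34.75 °C + 273.15 = 307.90 K.
Stefan–Boltzmann: I = εσT⁴ = 0.9335 × 5.670×10⁻⁸ × (307.90)⁴ = 475.7 W/m².

I ≈ 475.7 W/m²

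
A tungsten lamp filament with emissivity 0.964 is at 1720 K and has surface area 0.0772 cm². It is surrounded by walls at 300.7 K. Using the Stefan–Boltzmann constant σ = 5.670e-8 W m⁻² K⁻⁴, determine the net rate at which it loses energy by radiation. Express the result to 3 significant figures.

Net loss ≈ 3.69 W

Area A = 0.0772 cm² = 7.72×10⁻⁶ m².
Net radiated power P_net = εσA(T⁴ − T₀⁴) = 0.964×5.670×10⁻⁸×7.72×10⁻⁶×(1720⁴ − 300.7⁴).
T⁴ − T₀⁴ = 8.75213×10¹² − 8.17587×10⁹ = 8.74395×10¹² K⁴, so P_net = 3.69 W.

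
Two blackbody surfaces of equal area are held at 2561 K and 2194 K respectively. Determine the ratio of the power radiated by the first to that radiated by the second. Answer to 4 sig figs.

With equal areas, P₁/P₂ = (T₁/T₂)⁴ = (2561/2194)⁴ = 1.856.

P₁/P₂ ≈ 1.856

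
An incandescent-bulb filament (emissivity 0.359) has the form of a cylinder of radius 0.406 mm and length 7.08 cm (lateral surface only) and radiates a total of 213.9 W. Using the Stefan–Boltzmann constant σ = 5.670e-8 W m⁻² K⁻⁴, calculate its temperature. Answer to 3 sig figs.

T ≈ 2.76×10³ K

Lateral area A = 2πrL = 2π×4.06×10⁻⁴×0.0708 = 1.80609×10⁻⁴ m².
P = εσAT⁴ ⇒ T = (P/(εσA))^(1/4) = (213.9/(0.359×5.670×10⁻⁸×1.80609×10⁻⁴))^(1/4) = 2.76×10³ K.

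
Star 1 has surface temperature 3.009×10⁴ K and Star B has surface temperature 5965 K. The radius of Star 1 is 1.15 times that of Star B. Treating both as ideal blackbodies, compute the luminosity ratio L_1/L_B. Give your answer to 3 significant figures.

L ∝ R²T⁴, so L_1/L_B = (R_1/R_B)²(T_1/T_B)⁴ = (1.15)² × (3.009×10⁴/5965)⁴ = 1.3225 × 647.511 = 856.

L_1/L_B ≈ 856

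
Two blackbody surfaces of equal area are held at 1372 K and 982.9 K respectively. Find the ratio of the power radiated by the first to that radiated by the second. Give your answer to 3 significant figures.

P₁/P₂ ≈ 3.80

With equal areas, P₁/P₂ = (T₁/T₂)⁴ = (1372/982.9)⁴ = 3.80.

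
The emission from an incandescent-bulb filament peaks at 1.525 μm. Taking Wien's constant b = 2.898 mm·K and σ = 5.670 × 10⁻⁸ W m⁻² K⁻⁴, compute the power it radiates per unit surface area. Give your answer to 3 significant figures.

I ≈ 7.39×10⁵ W/m²

Wien's law: T = b/λ_max = 2.898×10⁻³/1.525×10⁻⁶ = 1900.33 K.
Then I = σT⁴ = 5.670×10⁻⁸×(1900.33)⁴ = 7.39×10⁵ W/m².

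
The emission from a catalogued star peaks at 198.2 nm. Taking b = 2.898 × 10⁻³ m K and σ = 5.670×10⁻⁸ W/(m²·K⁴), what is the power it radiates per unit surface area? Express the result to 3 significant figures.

Wien's law: T = b/λ_max = 2.898×10⁻³/1.982×10⁻⁷ = 14621.6 K.
Then I = σT⁴ = 5.670×10⁻⁸×(14621.6)⁴ = 2.59×10⁹ W/m².

I ≈ 2.59×10⁹ W/m²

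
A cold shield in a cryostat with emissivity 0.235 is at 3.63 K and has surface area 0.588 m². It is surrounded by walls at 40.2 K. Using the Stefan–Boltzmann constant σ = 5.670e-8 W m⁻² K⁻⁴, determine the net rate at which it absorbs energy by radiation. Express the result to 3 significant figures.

Area A = 0.588 m².
Net radiated power P_net = εσA(T⁴ − T₀⁴) = 0.235×5.670×10⁻⁸×0.588×(3.63⁴ − 40.2⁴).
T⁴ − T₀⁴ = 173.631 − 2.61159×10⁶ = -2.61142×10⁶ K⁴, so P_net = -0.0205 W — negative, meaning a net gain of 0.0205 W.

Net gain ≈ 0.0205 W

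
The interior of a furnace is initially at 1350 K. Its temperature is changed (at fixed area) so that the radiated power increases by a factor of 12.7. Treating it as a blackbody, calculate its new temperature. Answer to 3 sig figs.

T₂ ≈ 2.55×10³ K

P ∝ T⁴, so T₂/T₁ = (P₂/P₁)^(1/4) = (12.7)^(1/4) = 1.88778.
T₂ = 1350 × 1.88778 = 2.55×10³ K.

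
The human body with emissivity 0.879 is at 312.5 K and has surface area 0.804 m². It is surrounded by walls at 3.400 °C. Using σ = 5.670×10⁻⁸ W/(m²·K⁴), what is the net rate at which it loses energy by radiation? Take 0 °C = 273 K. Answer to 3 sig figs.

Net loss ≈ 148 W

Surroundings: T = 3.400 °C + 273 = 276.400 K.
Area A = 0.804 m².
Net radiated power P_net = εσA(T⁴ − T₀⁴) = 0.879×5.670×10⁻⁸×0.804×(312.5⁴ − 276.400⁴).
T⁴ − T₀⁴ = 9.53674×10⁹ − 5.83650×10⁹ = 3.70024×10⁹ K⁴, so P_net = 148 W.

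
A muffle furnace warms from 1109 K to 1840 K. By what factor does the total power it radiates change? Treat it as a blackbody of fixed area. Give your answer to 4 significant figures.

P₂/P₁ ≈ 7.578

P ∝ T⁴, so P₂/P₁ = (T₂/T₁)⁴ = (1840/1109)⁴ = (1.65915)⁴ = 7.578.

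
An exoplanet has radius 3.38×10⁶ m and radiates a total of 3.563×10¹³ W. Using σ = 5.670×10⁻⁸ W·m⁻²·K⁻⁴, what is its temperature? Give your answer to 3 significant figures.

T ≈ 45.7 K

Surface area A = 4πR² = 4π(3.38×10⁶ m)² = 1.43563×10¹⁴ m².
P = σAT⁴ ⇒ T = (P/(σA))^(1/4) = (3.563×10¹³/(5.670×10⁻⁸×1.43563×10¹⁴))^(1/4) = 45.7 K.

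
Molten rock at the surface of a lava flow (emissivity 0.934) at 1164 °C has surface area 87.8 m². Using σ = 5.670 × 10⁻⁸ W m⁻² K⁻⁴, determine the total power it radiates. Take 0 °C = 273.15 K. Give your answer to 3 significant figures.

T = 1164 °C + 273.15 = 1437.15 K.
Area A = 87.8 m².
P = εσAT⁴ = 0.934 × 5.670×10⁻⁸ × 87.8 × (1437.15)⁴ = 1.98×10⁷ W.

P ≈ 1.98×10⁷ W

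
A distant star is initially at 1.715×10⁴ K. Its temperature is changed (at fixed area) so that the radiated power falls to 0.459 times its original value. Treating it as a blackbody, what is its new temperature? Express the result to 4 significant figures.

P ∝ T⁴, so T₂/T₁ = (P₂/P₁)^(1/4) = (0.459)^(1/4) = 0.823101.
T₂ = 1.715×10⁴ × 0.823101 = 1.412×10⁴ K.

T₂ ≈ 1.412×10⁴ K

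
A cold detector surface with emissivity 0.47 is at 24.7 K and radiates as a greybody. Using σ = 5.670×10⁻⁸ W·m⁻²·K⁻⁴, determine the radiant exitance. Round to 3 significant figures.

I ≈ 9.92×10⁻³ W/m²

Stefan–Boltzmann: I = εσT⁴ = 0.47 × 5.670×10⁻⁸ × (24.7)⁴ = 9.92×10⁻³ W/m².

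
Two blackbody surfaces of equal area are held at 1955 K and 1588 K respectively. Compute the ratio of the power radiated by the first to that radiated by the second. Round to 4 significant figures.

P₁/P₂ ≈ 2.297

With equal areas, P₁/P₂ = (T₁/T₂)⁴ = (1955/1588)⁴ = 2.297.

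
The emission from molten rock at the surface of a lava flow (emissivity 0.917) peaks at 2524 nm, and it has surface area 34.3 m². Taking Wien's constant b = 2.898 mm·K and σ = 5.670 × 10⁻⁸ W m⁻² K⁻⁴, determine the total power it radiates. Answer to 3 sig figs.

P ≈ 3.10×10⁶ W

Wien's law: T = b/λ_max = 2.898×10⁻³/2.524×10⁻⁶ = 1148.18 K.
Area A = 34.3 m².
Then P = εσAT⁴ = 0.917×5.670×10⁻⁸×34.3×(1148.18)⁴ = 3.10×10⁶ W.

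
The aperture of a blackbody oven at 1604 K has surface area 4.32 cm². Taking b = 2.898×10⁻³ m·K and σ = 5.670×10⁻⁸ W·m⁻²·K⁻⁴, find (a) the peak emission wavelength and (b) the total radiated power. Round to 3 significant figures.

λ_max ≈ 1.81 μm; P ≈ 162 W

(a) λ_max = b/T = 2.898×10⁻³/1604 = 1.807×10⁻⁶ m = 1.81 μm.
Area A = 4.32 cm² = 4.32×10⁻⁴ m².
(b) P = σAT⁴ = 5.670×10⁻⁸×4.32×10⁻⁴×(1604)⁴ = 162 W.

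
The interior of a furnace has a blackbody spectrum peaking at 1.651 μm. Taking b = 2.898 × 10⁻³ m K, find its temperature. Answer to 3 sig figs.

T ≈ 1.76×10³ K

Wien's law gives T = b/λ_max = (2.898×10⁻³ m·K)/(1.651×10⁻⁶ m) = 1.76×10³ K.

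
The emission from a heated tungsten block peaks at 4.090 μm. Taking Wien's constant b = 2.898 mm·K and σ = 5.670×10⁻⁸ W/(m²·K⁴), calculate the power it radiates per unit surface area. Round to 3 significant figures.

I ≈ 1.43×10⁴ W/m²

Wien's law: T = b/λ_max = 2.898×10⁻³/4.090×10⁻⁶ = 708.557 K.
Then I = σT⁴ = 5.670×10⁻⁸×(708.557)⁴ = 1.43×10⁴ W/m².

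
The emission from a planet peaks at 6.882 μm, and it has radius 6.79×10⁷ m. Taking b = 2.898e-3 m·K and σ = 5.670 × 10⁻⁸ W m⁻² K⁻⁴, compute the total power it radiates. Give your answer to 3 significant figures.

Wien's law: T = b/λ_max = 2.898×10⁻³/6.882×10⁻⁶ = 421.099 K.
Surface area A = 4πR² = 4π(6.79×10⁷ m)² = 5.79361×10¹⁶ m².
Then P = σAT⁴ = 5.670×10⁻⁸×5.79361×10¹⁶×(421.099)⁴ = 1.03×10²⁰ W.

P ≈ 1.03×10²⁰ W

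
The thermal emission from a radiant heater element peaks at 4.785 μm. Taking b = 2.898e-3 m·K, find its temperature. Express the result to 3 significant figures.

T ≈ 606 K

Wien's law gives T = b/λ_max = (2.898×10⁻³ m·K)/(4.785×10⁻⁶ m) = 606 K.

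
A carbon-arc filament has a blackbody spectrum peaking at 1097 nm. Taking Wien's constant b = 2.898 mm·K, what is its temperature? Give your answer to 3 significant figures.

T ≈ 2.64×10³ K

Wien's law gives T = b/λ_max = (2.898×10⁻³ m·K)/(1.097×10⁻⁶ m) = 2.64×10³ K.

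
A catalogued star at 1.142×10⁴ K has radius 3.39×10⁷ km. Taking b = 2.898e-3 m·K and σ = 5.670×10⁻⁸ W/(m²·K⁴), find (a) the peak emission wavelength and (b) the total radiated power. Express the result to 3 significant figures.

(a) λ_max = b/T = 2.898×10⁻³/1.142×10⁴ = 2.538×10⁻⁷ m = 254 nm.
Surface area A = 4πR² = 4π(3.39×10¹⁰ m)² = 1.44414×10²² m².
(b) P = σAT⁴ = 5.670×10⁻⁸×1.44414×10²²×(1.142×10⁴)⁴ = 1.39×10³¹ W.

λ_max ≈ 254 nm; P ≈ 1.39×10³¹ W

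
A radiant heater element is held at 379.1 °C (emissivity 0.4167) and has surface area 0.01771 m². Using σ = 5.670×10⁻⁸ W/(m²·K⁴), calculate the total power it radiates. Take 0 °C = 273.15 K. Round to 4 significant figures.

P ≈ 75.73 W

T = 379.1 °C + 273.15 = 652.25 K.
Area A = 0.01771 m².
P = εσAT⁴ = 0.4167 × 5.670×10⁻⁸ × 0.01771 × (652.25)⁴ = 75.73 W.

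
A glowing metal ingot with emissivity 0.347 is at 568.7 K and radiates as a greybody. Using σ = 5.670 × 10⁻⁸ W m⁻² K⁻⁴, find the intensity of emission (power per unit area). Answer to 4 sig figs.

Stefan–Boltzmann: I = εσT⁴ = 0.347 × 5.670×10⁻⁸ × (568.7)⁴ = 2058 W/m².

I ≈ 2058 W/m²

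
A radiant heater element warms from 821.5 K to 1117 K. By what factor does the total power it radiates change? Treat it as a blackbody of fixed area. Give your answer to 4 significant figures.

P₂/P₁ ≈ 3.418

P ∝ T⁴, so P₂/P₁ = (T₂/T₁)⁴ = (1117/821.5)⁴ = (1.35971)⁴ = 3.418.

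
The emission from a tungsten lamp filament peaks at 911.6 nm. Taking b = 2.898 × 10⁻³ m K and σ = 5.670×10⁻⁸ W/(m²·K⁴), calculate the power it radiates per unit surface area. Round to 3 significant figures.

I ≈ 5.79×10⁶ W/m²

Wien's law: T = b/λ_max = 2.898×10⁻³/9.116×10⁻⁷ = 3179.03 K.
Then I = σT⁴ = 5.670×10⁻⁸×(3179.03)⁴ = 5.79×10⁶ W/m².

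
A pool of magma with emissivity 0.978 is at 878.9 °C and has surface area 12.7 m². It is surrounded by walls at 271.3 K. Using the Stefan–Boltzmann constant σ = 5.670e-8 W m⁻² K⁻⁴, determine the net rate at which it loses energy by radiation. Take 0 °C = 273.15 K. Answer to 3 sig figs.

Net loss ≈ 1.24×10⁶ W

T = 878.9 °C + 273.15 = 1152.05 K.
Area A = 12.7 m².
Net radiated power P_net = εσA(T⁴ − T₀⁴) = 0.978×5.670×10⁻⁸×12.7×(1152.05⁴ − 271.3⁴).
T⁴ − T₀⁴ = 1.76151×10¹² − 5.41750×10⁹ = 1.75609×10¹² K⁴, so P_net = 1.24×10⁶ W.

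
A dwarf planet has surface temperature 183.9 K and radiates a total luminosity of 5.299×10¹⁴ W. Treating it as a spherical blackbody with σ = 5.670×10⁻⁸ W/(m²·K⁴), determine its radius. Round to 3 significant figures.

R ≈ 8.06×10⁵ m

L = 4πR²σT⁴ ⇒ R = √(L/(4πσT⁴)).
σT⁴ = 64.8500 W/m², so R = √(5.299×10¹⁴/(4π×64.8500)) = 8.06×10⁵ m.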